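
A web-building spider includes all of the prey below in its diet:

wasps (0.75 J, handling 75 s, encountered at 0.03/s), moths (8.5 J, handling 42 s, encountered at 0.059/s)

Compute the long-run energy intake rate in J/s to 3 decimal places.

0.091 J/s

R = Σλ_iE_i / (1 + Σλ_ih_i)
Numerator: 0.03×0.75 + 0.059×8.5 = 0.524
Denominator: 1 + 0.03×75 + 0.059×42 = 5.728
R = 0.524/5.728 = 0.09148 J/s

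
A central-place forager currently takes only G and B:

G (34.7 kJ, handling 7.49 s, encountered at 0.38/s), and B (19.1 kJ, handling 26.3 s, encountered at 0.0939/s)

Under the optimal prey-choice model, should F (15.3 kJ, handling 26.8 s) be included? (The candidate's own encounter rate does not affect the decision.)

No

Intake rate on the current diet: R = (0.38×34.7 + 0.0939×19.1) / (1 + 0.38×7.49 + 0.0939×26.3) = 14.98/6.316 = 2.372 kJ/s.
F: E/h = 15.3/26.8 = 0.5709 kJ/s.
Since 0.5709 < R, time spent handling F is better spent searching.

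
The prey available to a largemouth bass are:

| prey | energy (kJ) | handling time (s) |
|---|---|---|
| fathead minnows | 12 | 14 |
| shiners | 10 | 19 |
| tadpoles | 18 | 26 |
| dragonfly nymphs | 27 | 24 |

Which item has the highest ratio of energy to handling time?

In descending order of E/h:
dragonfly nymphs: 27/24 = 1.12 kJ/s
fathead minnows: 12/14 = 0.857 kJ/s
tadpoles: 18/26 = 0.692 kJ/s
shiners: 10/19 = 0.526 kJ/s

dragonfly nymphs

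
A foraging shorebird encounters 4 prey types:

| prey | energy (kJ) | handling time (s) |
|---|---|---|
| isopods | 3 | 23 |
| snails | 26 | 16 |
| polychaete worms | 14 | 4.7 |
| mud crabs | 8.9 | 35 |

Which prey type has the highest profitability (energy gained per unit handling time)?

In descending order of E/h:
polychaete worms: 14/4.7 = 2.98 kJ/s
snails: 26/16 = 1.62 kJ/s
mud crabs: 8.9/35 = 0.254 kJ/s
isopods: 3/23 = 0.13 kJ/s

polychaete worms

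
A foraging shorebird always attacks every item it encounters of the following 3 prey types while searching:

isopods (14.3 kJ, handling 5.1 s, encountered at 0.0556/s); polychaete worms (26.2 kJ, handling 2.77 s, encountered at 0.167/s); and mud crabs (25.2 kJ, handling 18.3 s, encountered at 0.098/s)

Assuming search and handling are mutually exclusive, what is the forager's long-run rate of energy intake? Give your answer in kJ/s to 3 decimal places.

R = (0.0556×14.3 + 0.167×26.2 + 0.098×25.2) / (1 + 0.0556×5.1 + 0.167×2.77 + 0.098×18.3) = 7.64/3.54 = 2.158 kJ/s.

2.158 kJ/s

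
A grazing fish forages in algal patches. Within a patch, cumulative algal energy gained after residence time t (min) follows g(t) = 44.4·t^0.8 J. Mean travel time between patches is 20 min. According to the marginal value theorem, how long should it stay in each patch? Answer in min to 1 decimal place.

Optimal t* satisfies g'(t*) = g(t*)/(T + t*).
g'(t) = 0.8·44.4·t^-0.2. Setting 0.8·44.4·t^-0.2 = 44.4·t^0.8/(20+t) gives 0.8(20+t) = t, so 0.20·t = 0.8×20.
t* = 0.8×20/0.20 = 80 min.

80.0 min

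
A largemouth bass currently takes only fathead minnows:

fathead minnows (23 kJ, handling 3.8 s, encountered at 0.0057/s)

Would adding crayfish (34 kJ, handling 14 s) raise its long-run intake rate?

Intake rate on the current diet: R = (0.0057×23) / (1 + 0.0057×3.8) = 0.1311/1.022 = 0.1283 kJ/s.
crayfish: E/h = 34/14 = 2.429 kJ/s.
Since 2.429 > R, including crayfish increases the long-run rate.

Yes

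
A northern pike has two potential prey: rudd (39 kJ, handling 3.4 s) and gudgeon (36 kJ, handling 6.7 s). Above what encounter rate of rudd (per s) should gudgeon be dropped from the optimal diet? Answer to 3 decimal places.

The zero-one rule: include gudgeon iff E₂/h₂ > λE₁/(1+λh₁). Equality gives the switch point.
λE₁h₂ = E₂ + λE₂h₁ ⇒ λ = E₂/(E₁h₂ − E₂h₁) = 36/(261.3 − 122.4) = 0.2592 per s.

0.259 per s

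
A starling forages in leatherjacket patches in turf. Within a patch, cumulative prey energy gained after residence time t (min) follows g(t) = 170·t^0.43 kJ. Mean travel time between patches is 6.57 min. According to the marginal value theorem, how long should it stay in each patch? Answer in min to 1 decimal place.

5.0 min

Maximise g(t)/(T+t): set derivative to zero → g'(t)(T+t) = g(t).
g'(t) = 0.43·170·t^-0.57. Setting 0.43·170·t^-0.57 = 170·t^0.43/(6.57+t) gives 0.43(6.57+t) = t, so 0.57·t = 0.43×6.57.
t* = 0.43×6.57/0.57 = 4.956 min.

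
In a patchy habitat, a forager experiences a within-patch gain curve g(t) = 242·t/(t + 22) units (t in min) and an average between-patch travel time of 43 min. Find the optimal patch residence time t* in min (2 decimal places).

30.76 min

By the marginal value theorem, leave when the instantaneous gain rate g'(t) equals the habitat-wide average g(t)/(T + t).
g'(t) = 242·22/(t + 22)². Setting 242·22/(t+22)² = 242t/[(t+22)(43+t)] gives 22(43+t) = t(t+22), so t² = 22×43 = 946.
t* = √946 = 30.76 min.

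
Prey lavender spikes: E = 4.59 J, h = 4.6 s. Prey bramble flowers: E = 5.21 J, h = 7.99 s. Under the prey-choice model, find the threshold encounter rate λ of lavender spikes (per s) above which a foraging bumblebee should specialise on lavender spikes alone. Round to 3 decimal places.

0.410 per s

At the threshold, the rate on lavender spikes alone equals the profitability of bramble flowers: λ·4.59/(1 + λ·4.6) = 5.21/7.99 = 0.6521.
Rearranging, λ(4.59 − 0.6521×4.6) = 0.6521, so λ = 0.6521/1.591 = 0.41 per s.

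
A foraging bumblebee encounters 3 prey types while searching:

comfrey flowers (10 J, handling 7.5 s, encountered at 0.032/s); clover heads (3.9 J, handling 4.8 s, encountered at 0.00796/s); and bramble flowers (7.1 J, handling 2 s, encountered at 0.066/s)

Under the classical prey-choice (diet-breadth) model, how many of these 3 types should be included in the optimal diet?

3

Rank by E/h (J/s): bramble flowers 3.55, comfrey flowers 1.33, clover heads 0.812. Include each in turn until the next type's E/h falls below the running intake rate.
Rate on top 1: 0.414. comfrey flowers: 1.33 > 0.414 → include.
Rate on top 2: 0.5748. clover heads: 0.812 > 0.5748 → include.
Optimal diet: bramble flowers, comfrey flowers, clover heads — 3 of 3 types.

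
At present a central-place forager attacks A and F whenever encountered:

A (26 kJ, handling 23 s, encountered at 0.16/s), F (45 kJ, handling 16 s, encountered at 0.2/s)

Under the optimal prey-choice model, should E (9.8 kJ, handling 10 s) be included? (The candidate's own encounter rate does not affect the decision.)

No

Current rate: (0.16×26 + 0.2×45)/(1 + 0.16×23 + 0.2×16) = 1.67 kJ/s.
Profitability of E: 9.8/10 = 0.98 kJ/s.
0.98 < 1.67, so adding E would lower the average — exclude it.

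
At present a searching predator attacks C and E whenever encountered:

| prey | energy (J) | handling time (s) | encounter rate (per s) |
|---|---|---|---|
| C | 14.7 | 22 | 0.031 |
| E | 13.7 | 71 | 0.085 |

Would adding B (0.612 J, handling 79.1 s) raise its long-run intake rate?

Current rate: (0.031×14.7 + 0.085×13.7)/(1 + 0.031×22 + 0.085×71) = 0.21 J/s.
B: E/h = 0.612/79.1 = 0.007737 J/s.
0.007737 < 0.21, so adding B would lower the average — exclude it.

No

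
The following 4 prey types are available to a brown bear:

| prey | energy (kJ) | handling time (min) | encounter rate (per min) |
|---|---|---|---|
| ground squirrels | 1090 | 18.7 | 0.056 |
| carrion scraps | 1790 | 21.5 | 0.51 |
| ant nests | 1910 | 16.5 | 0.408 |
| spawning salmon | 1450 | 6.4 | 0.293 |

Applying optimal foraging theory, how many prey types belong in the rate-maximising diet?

1

Profitabilities (E/h, kJ/min): spawning salmon 227, ant nests 116, carrion scraps 83.3, ground squirrels 58.3. Add prey in this order while the next type's profitability exceeds the intake rate on those already taken.
Rate on top 1: 147.8. ant nests: 116 < 147.8 → exclude; stop.
Optimal diet: spawning salmon — 1 of 4 types.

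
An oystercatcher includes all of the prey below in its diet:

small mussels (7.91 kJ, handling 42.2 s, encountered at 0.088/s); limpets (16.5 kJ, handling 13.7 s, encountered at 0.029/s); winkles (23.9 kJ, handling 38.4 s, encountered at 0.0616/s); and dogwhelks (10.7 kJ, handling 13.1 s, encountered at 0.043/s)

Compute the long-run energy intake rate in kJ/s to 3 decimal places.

R = (0.088×7.91 + 0.029×16.5 + 0.0616×23.9 + 0.043×10.7) / (1 + 0.088×42.2 + 0.029×13.7 + 0.0616×38.4 + 0.043×13.1) = 3.107/8.04 = 0.3865 kJ/s.

0.386 kJ/s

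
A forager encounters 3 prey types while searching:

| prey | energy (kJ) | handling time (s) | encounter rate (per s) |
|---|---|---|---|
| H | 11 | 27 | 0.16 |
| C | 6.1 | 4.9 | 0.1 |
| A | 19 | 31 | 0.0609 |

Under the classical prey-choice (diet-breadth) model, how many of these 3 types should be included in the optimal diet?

2

Profitabilities (E/h, kJ/s): C 1.24, A 0.613, H 0.407. Add prey in this order while the next type's profitability exceeds the intake rate on those already taken.
Rate on top 1: 0.4094. A: 0.613 > 0.4094 → include.
Rate on top 2: 0.5231. H: 0.407 < 0.5231 → exclude; stop.
Optimal diet: C, A — 2 of 3 types.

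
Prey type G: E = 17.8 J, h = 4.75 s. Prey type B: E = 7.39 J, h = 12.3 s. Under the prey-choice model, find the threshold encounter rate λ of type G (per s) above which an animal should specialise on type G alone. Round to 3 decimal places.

At the threshold, the rate on type G alone equals the profitability of type B: λ·17.8/(1 + λ·4.75) = 7.39/12.3 = 0.6008.
Rearranging, λ(17.8 − 0.6008×4.75) = 0.6008, so λ = 0.6008/14.95 = 0.0402 per s.

0.040 per s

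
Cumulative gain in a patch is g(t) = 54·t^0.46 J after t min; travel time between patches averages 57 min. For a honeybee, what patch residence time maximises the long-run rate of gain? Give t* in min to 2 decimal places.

By the marginal value theorem, leave when the instantaneous gain rate g'(t) equals the habitat-wide average g(t)/(T + t).
g'(t) = 0.46·54·t^-0.54. Setting 0.46·54·t^-0.54 = 54·t^0.46/(57+t) gives 0.46(57+t) = t, so 0.54·t = 0.46×57.
t* = 0.46×57/0.54 = 48.56 min.

48.56 min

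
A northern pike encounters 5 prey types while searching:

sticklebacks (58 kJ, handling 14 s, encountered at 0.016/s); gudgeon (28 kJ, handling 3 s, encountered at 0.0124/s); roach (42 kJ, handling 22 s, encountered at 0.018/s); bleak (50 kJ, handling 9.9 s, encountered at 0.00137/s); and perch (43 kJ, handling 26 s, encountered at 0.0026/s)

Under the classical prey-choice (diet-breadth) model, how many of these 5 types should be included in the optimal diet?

5

E/h in descending order: gudgeon 9.33, bleak 5.05, sticklebacks 4.14, roach 1.91, perch 1.65 kJ/s. The optimal diet is the largest prefix of this list for which every included type satisfies E_i/h_i > R on the types above it.
Rate on top 1: 0.3347. bleak: 5.05 > 0.3347 → include.
Rate on top 2: 0.3956. sticklebacks: 4.14 > 0.3956 → include.
Rate on top 3: 1.054. roach: 1.91 > 1.054 → include.
Rate on top 4: 1.257. perch: 1.65 > 1.257 → include.
Optimal diet: gudgeon, bleak, sticklebacks, roach, perch — 5 of 5 types.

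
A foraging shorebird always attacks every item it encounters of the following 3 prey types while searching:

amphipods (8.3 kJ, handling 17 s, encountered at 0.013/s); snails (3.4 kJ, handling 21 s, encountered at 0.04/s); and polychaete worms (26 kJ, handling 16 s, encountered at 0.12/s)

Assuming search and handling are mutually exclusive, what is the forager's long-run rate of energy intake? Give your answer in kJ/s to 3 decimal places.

0.845 kJ/s

Energy encountered per unit search time: 0.013×8.3 + 0.04×3.4 + 0.12×26 = 3.364 kJ/s.
Handling time per unit search time: 0.013×17 + 0.04×21 + 0.12×16 = 2.981.
Rate = 3.364/(1 + 2.981) = 0.845 kJ/s.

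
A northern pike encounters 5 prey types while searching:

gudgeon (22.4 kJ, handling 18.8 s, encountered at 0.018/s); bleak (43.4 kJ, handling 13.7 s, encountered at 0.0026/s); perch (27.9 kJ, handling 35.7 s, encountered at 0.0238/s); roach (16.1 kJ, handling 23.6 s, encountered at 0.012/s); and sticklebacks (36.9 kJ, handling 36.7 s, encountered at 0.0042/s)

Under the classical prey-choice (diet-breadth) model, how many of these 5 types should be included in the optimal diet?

E/h in descending order: bleak 3.17, gudgeon 1.19, sticklebacks 1.01, perch 0.782, roach 0.682 kJ/s. The optimal diet is the largest prefix of this list for which every included type satisfies E_i/h_i > R on the types above it.
Rate on top 1: 0.109. gudgeon: 1.19 > 0.109 → include.
Rate on top 2: 0.3756. sticklebacks: 1.01 > 0.3756 → include.
Rate on top 3: 0.4391. perch: 0.782 > 0.4391 → include.
Rate on top 4: 0.5615. roach: 0.682 > 0.5615 → include.
Optimal diet: bleak, gudgeon, sticklebacks, perch, roach — 5 of 5 types.

5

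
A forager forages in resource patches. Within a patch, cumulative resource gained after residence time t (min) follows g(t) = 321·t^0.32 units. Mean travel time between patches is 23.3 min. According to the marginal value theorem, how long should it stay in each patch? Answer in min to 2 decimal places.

10.96 min

By the marginal value theorem, leave when the instantaneous gain rate g'(t) equals the habitat-wide average g(t)/(T + t).
g'(t) = 0.32·321·t^-0.68. Setting 0.32·321·t^-0.68 = 321·t^0.32/(23.3+t) gives 0.32(23.3+t) = t, so 0.68·t = 0.32×23.3.
t* = 0.32×23.3/0.68 = 10.96 min.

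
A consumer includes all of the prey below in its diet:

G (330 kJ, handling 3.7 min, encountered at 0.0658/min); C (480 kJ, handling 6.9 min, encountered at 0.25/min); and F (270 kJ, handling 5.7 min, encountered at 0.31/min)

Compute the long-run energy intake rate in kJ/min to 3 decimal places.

R = (0.0658×330 + 0.25×480 + 0.31×270) / (1 + 0.0658×3.7 + 0.25×6.9 + 0.31×5.7) = 225.4/4.735 = 47.6 kJ/min.

47.601 kJ/min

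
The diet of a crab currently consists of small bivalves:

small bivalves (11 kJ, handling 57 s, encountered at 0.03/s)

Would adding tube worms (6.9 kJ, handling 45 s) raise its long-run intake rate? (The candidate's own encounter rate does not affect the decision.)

Yes

Intake rate on the current diet: R = (0.03×11) / (1 + 0.03×57) = 0.33/2.71 = 0.1218 kJ/s.
tube worms: E/h = 6.9/45 = 0.1533 kJ/s.
0.1533 > 0.1218, so adding tube worms raises the average — include it.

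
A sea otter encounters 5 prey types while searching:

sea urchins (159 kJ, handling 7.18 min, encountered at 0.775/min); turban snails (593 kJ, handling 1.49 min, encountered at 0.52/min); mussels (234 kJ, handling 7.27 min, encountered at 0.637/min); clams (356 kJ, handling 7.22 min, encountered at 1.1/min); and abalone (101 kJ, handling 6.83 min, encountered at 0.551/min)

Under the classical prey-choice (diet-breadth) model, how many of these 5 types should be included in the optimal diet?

Profitabilities (E/h, kJ/min): turban snails 398, clams 49.3, mussels 32.2, sea urchins 22.1, abalone 14.8. Add prey in this order while the next type's profitability exceeds the intake rate on those already taken.
Rate on top 1: 173.7. clams: 49.3 < 173.7 → exclude; stop.
Optimal diet: turban snails — 1 of 5 types.

1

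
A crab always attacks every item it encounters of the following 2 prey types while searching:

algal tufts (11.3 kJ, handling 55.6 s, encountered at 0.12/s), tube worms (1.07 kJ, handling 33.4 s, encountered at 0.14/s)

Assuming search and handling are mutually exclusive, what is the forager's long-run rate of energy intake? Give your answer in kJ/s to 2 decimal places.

0.12 kJ/s

R = (0.12×11.3 + 0.14×1.07) / (1 + 0.12×55.6 + 0.14×33.4) = 1.506/12.35 = 0.1219 kJ/s.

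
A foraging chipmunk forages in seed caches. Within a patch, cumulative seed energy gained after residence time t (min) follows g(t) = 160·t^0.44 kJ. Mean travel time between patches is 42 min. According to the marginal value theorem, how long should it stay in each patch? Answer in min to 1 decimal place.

33.0 min

Maximise g(t)/(T+t): set derivative to zero → g'(t)(T+t) = g(t).
g'(t) = 0.44·160·t^-0.56. Setting 0.44·160·t^-0.56 = 160·t^0.44/(42+t) gives 0.44(42+t) = t, so 0.56·t = 0.44×42.
t* = 0.44×42/0.56 = 33 min.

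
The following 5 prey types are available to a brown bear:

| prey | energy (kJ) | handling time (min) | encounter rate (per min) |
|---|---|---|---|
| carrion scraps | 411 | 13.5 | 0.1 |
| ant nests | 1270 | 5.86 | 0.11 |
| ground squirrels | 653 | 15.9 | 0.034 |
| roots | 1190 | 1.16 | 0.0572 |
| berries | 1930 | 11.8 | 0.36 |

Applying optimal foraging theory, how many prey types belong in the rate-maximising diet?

Profitabilities (E/h, kJ/min): roots 1.03e+03, ant nests 217, berries 164, ground squirrels 41.1, carrion scraps 30.4. Add prey in this order while the next type's profitability exceeds the intake rate on those already taken.
Rate on top 1: 63.83. ant nests: 217 > 63.83 → include.
Rate on top 2: 121.4. berries: 164 > 121.4 → include.
Rate on top 3: 151.5. ground squirrels: 41.1 < 151.5 → exclude; stop.
Optimal diet: roots, ant nests, berries — 3 of 5 types.

3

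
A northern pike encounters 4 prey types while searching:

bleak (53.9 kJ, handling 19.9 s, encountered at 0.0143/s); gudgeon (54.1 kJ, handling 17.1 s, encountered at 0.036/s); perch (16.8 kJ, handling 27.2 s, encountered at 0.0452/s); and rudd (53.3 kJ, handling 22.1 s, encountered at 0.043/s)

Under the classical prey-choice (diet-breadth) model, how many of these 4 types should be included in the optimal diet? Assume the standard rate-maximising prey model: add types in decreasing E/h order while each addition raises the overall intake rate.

3

E/h in descending order: gudgeon 3.16, bleak 2.71, rudd 2.41, perch 0.618 kJ/s. The optimal diet is the largest prefix of this list for which every included type satisfies E_i/h_i > R on the types above it.
Rate on top 1: 1.205. bleak: 2.71 > 1.205 → include.
Rate on top 2: 1.431. rudd: 2.41 > 1.431 → include.
Rate on top 3: 1.758. perch: 0.618 < 1.758 → exclude; stop.
Optimal diet: gudgeon, bleak, rudd — 3 of 4 types.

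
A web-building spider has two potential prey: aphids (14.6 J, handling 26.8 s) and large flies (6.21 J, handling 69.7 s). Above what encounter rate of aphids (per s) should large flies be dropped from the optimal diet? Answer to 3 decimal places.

0.007 per s

At the threshold, the rate on aphids alone equals the profitability of large flies: λ·14.6/(1 + λ·26.8) = 6.21/69.7 = 0.0891.
Rearranging, λ(14.6 − 0.0891×26.8) = 0.0891, so λ = 0.0891/12.21 = 0.007296 per s.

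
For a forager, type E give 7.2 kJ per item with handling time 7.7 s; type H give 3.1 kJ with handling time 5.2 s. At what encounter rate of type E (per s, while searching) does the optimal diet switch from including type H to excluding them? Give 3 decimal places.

0.228 per s

At the threshold, the rate on type E alone equals the profitability of type H: λ·7.2/(1 + λ·7.7) = 3.1/5.2 = 0.5962.
Rearranging, λ(7.2 − 0.5962×7.7) = 0.5962, so λ = 0.5962/2.61 = 0.2284 per s.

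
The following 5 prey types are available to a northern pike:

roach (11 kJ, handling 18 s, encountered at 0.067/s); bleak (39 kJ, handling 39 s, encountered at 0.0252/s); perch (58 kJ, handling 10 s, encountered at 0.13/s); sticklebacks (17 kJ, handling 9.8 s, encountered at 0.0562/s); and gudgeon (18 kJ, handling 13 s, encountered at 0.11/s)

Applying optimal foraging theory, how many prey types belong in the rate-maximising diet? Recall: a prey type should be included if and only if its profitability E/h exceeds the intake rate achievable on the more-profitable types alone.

1

Profitabilities (E/h, kJ/s): perch 5.8, sticklebacks 1.73, gudgeon 1.38, bleak 1, roach 0.611. Add prey in this order while the next type's profitability exceeds the intake rate on those already taken.
Rate on top 1: 3.278. sticklebacks: 1.73 < 3.278 → exclude; stop.
Optimal diet: perch — 1 of 5 types.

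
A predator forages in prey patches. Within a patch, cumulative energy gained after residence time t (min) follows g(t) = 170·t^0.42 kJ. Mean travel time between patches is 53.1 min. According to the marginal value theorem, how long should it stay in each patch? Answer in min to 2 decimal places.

38.45 min

Optimal t* satisfies g'(t*) = g(t*)/(T + t*).
g'(t) = 0.42·170·t^-0.58. Setting 0.42·170·t^-0.58 = 170·t^0.42/(53.1+t) gives 0.42(53.1+t) = t, so 0.58·t = 0.42×53.1.
t* = 0.42×53.1/0.58 = 38.45 min.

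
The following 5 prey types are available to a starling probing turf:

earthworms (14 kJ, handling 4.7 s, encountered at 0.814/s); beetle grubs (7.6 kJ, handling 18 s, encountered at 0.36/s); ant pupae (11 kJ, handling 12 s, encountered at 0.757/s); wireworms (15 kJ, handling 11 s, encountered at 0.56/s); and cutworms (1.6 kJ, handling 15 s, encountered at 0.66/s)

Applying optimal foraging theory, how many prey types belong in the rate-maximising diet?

Rank by E/h (kJ/s): earthworms 2.98, wireworms 1.36, ant pupae 0.917, beetle grubs 0.422, cutworms 0.107. Include each in turn until the next type's E/h falls below the running intake rate.
Rate on top 1: 2.361. wireworms: 1.36 < 2.361 → exclude; stop.
Optimal diet: earthworms — 1 of 5 types.

1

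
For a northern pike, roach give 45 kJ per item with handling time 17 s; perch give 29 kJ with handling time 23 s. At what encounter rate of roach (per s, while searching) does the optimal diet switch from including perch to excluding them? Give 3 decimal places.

Drop perch once their profitability E₂/h₂ falls below the rate achievable on roach alone: E₂/h₂ = λE₁/(1 + λh₁).
Solve for λ: λE₁h₂ = E₂(1 + λh₁) → λ(E₁h₂ − E₂h₁) = E₂ → λ = E₂/(E₁h₂ − E₂h₁).
λ = 29/(45×23 − 29×17) = 29/542 = 0.05351 per s.

0.054 per s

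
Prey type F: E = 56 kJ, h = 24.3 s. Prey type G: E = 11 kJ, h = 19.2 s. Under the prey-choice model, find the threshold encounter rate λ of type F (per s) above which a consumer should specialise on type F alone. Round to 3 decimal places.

0.014 per s

Drop type G once their profitability E₂/h₂ falls below the rate achievable on type F alone: E₂/h₂ = λE₁/(1 + λh₁).
Solve for λ: λE₁h₂ = E₂(1 + λh₁) → λ(E₁h₂ − E₂h₁) = E₂ → λ = E₂/(E₁h₂ − E₂h₁).
λ = 11/(56×19.2 − 11×24.3) = 11/807.9 = 0.01362 per s.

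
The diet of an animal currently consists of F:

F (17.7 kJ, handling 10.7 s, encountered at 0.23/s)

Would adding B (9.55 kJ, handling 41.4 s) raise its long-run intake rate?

No

Current rate: (0.23×17.7)/(1 + 0.23×10.7) = 1.176 kJ/s.
B: E/h = 9.55/41.4 = 0.2307 kJ/s.
Since 0.2307 < R, time spent handling B is better spent searching.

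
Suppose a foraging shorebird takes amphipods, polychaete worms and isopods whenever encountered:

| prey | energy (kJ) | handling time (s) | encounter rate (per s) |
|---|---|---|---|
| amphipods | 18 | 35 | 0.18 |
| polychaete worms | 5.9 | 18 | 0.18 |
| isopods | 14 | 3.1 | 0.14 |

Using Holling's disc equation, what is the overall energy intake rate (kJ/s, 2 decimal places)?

0.57 kJ/s

Energy encountered per unit search time: 0.18×18 + 0.18×5.9 + 0.14×14 = 6.262 kJ/s.
Handling time per unit search time: 0.18×35 + 0.18×18 + 0.14×3.1 = 9.974.
Rate = 6.262/(1 + 9.974) = 0.5706 kJ/s.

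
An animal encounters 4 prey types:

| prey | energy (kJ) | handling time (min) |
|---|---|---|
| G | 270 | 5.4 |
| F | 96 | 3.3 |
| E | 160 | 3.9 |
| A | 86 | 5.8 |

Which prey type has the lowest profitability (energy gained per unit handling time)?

A

In descending order of E/h:
G: 270/5.4 = 50 kJ/min
E: 160/3.9 = 41 kJ/min
F: 96/3.3 = 29.1 kJ/min
A: 86/5.8 = 14.8 kJ/min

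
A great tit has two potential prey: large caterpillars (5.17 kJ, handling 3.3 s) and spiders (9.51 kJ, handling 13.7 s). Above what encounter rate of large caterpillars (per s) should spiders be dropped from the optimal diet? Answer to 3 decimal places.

The zero-one rule: include spiders iff E₂/h₂ > λE₁/(1+λh₁). Equality gives the switch point.
λE₁h₂ = E₂ + λE₂h₁ ⇒ λ = E₂/(E₁h₂ − E₂h₁) = 9.51/(70.83 − 31.38) = 0.2411 per s.

0.241 per s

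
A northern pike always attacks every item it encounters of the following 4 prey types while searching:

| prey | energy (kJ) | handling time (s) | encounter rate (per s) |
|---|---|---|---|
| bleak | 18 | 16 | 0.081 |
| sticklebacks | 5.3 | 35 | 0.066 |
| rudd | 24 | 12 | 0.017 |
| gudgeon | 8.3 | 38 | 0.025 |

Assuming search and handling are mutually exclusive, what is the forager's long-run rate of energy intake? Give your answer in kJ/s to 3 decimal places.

R = (0.081×18 + 0.066×5.3 + 0.017×24 + 0.025×8.3) / (1 + 0.081×16 + 0.066×35 + 0.017×12 + 0.025×38) = 2.423/5.76 = 0.4207 kJ/s.

0.421 kJ/s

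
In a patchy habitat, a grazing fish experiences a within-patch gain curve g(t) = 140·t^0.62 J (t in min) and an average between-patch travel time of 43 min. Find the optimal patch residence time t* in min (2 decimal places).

70.16 min

Optimal t* satisfies g'(t*) = g(t*)/(T + t*).
g'(t) = 0.62·140·t^-0.38. Setting 0.62·140·t^-0.38 = 140·t^0.62/(43+t) gives 0.62(43+t) = t, so 0.38·t = 0.62×43.
t* = 0.62×43/0.38 = 70.16 min.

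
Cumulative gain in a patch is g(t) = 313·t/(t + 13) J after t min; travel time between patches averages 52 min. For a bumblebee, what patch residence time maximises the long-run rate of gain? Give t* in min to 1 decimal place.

Optimal t* satisfies g'(t*) = g(t*)/(T + t*).
g'(t) = 313·13/(t + 13)². Setting 313·13/(t+13)² = 313t/[(t+13)(52+t)] gives 13(52+t) = t(t+13), so t² = 13×52 = 676.
t* = √676 = 26 min.

26.0 min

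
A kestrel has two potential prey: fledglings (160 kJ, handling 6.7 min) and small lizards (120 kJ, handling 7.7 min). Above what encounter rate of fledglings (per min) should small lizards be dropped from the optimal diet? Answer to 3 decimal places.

0.280 per min

At the threshold, the rate on fledglings alone equals the profitability of small lizards: λ·160/(1 + λ·6.7) = 120/7.7 = 15.58.
Rearranging, λ(160 − 15.58×6.7) = 15.58, so λ = 15.58/55.58 = 0.2804 per min.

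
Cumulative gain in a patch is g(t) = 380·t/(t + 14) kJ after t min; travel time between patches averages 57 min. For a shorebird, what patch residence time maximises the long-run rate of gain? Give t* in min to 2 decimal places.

28.25 min

Maximise g(t)/(T+t): set derivative to zero → g'(t)(T+t) = g(t).
g'(t) = 380·14/(t + 14)². Setting 380·14/(t+14)² = 380t/[(t+14)(57+t)] gives 14(57+t) = t(t+14), so t² = 14×57 = 798.
t* = √798 = 28.25 min.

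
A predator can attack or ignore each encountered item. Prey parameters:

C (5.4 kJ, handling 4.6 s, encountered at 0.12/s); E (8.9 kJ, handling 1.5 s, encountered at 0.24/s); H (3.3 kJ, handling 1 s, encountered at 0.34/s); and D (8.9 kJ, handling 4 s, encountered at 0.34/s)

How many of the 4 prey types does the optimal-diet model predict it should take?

3

Rank by E/h (kJ/s): E 5.93, H 3.3, D 2.23, C 1.17. Include each in turn until the next type's E/h falls below the running intake rate.
Rate on top 1: 1.571. H: 3.3 > 1.571 → include.
Rate on top 2: 1.916. D: 2.23 > 1.916 → include.
Rate on top 3: 2.054. C: 1.17 < 2.054 → exclude; stop.
Optimal diet: E, H, D — 3 of 4 types.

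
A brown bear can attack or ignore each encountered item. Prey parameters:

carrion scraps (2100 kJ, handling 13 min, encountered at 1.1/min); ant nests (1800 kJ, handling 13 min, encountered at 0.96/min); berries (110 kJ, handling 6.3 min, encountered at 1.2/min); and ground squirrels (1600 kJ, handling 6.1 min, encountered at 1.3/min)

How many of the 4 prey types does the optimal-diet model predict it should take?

1

Rank by E/h (kJ/min): ground squirrels 262, carrion scraps 162, ant nests 138, berries 17.5. Include each in turn until the next type's E/h falls below the running intake rate.
Rate on top 1: 232.9. carrion scraps: 162 < 232.9 → exclude; stop.
Optimal diet: ground squirrels — 1 of 4 types.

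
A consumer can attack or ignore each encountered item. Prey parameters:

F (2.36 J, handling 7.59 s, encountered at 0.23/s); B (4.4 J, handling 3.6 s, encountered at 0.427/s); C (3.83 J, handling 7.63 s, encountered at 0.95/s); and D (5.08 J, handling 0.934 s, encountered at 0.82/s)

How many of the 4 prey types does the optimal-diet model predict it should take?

1

Profitabilities (E/h, J/s): D 5.44, B 1.22, C 0.502, F 0.311. Add prey in this order while the next type's profitability exceeds the intake rate on those already taken.
Rate on top 1: 2.359. B: 1.22 < 2.359 → exclude; stop.
Optimal diet: D — 1 of 4 types.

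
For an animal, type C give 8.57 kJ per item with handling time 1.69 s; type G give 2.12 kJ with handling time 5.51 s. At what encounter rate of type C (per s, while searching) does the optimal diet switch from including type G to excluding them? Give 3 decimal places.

Drop type G once their profitability E₂/h₂ falls below the rate achievable on type C alone: E₂/h₂ = λE₁/(1 + λh₁).
Solve for λ: λE₁h₂ = E₂(1 + λh₁) → λ(E₁h₂ − E₂h₁) = E₂ → λ = E₂/(E₁h₂ − E₂h₁).
λ = 2.12/(8.57×5.51 − 2.12×1.69) = 2.12/43.64 = 0.04858 per s.

0.049 per s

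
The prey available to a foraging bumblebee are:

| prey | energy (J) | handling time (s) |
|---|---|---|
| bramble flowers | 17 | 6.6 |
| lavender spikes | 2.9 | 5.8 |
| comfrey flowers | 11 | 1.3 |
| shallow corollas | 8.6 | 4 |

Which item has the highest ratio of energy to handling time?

In descending order of E/h:
comfrey flowers: 11/1.3 = 8.46 J/s
bramble flowers: 17/6.6 = 2.58 J/s
shallow corollas: 8.6/4 = 2.15 J/s
lavender spikes: 2.9/5.8 = 0.5 J/s

comfrey flowers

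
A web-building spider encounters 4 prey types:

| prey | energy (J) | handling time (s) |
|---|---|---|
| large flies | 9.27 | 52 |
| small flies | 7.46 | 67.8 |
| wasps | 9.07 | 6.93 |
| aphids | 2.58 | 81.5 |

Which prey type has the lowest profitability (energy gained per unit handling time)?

In descending order of E/h:
wasps: 9.07/6.93 = 1.31 J/s
large flies: 9.27/52 = 0.178 J/s
small flies: 7.46/67.8 = 0.11 J/s
aphids: 2.58/81.5 = 0.0317 J/s

aphids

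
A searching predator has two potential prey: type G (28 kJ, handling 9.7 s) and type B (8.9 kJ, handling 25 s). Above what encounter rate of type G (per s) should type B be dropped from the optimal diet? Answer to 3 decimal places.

0.015 per s

Drop type B once their profitability E₂/h₂ falls below the rate achievable on type G alone: E₂/h₂ = λE₁/(1 + λh₁).
Solve for λ: λE₁h₂ = E₂(1 + λh₁) → λ(E₁h₂ − E₂h₁) = E₂ → λ = E₂/(E₁h₂ − E₂h₁).
λ = 8.9/(28×25 − 8.9×9.7) = 8.9/613.7 = 0.0145 per s.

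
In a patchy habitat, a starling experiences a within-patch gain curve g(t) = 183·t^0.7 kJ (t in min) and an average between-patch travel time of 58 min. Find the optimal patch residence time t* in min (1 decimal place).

135.3 min

By the marginal value theorem, leave when the instantaneous gain rate g'(t) equals the habitat-wide average g(t)/(T + t).
g'(t) = 0.7·183·t^-0.3. Setting 0.7·183·t^-0.3 = 183·t^0.7/(58+t) gives 0.7(58+t) = t, so 0.30·t = 0.7×58.
t* = 0.7×58/0.30 = 135.3 min.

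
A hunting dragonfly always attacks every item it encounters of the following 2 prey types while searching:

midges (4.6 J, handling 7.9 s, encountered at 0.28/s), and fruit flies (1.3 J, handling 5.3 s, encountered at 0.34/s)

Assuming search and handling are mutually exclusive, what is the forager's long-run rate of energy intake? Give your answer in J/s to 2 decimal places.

R = (0.28×4.6 + 0.34×1.3) / (1 + 0.28×7.9 + 0.34×5.3) = 1.73/5.014 = 0.345 J/s.

0.35 J/s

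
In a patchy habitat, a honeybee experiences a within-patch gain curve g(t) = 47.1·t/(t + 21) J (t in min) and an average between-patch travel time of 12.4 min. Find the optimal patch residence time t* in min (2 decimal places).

16.14 min

By the marginal value theorem, leave when the instantaneous gain rate g'(t) equals the habitat-wide average g(t)/(T + t).
g'(t) = 47.1·21/(t + 21)². Setting 47.1·21/(t+21)² = 47.1t/[(t+21)(12.4+t)] gives 21(12.4+t) = t(t+21), so t² = 21×12.4 = 260.4.
t* = √260.4 = 16.14 min.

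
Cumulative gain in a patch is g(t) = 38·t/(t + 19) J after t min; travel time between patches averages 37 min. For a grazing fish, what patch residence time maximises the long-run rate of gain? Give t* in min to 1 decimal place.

26.5 min

Optimal t* satisfies g'(t*) = g(t*)/(T + t*).
g'(t) = 38·19/(t + 19)². Setting 38·19/(t+19)² = 38t/[(t+19)(37+t)] gives 19(37+t) = t(t+19), so t² = 19×37 = 703.
t* = √703 = 26.51 min.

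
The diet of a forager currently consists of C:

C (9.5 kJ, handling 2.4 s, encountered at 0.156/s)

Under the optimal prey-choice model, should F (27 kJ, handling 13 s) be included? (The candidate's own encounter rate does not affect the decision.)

On C alone, R = ΣλE/(1+Σλh) = 1.482/1.374 = 1.078 kJ/s.
Profitability of F: 27/13 = 2.077 kJ/s.
Since 2.077 > R, including F increases the long-run rate.

Yes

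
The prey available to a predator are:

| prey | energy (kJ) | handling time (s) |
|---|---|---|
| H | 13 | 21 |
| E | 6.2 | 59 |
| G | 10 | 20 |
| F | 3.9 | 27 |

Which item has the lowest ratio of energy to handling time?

E

Profitability E/h (kJ/s): H = 13/21 = 0.619, E = 6.2/59 = 0.105, G = 10/20 = 0.5, F = 3.9/27 = 0.144.
Ranked: H > G > F > E.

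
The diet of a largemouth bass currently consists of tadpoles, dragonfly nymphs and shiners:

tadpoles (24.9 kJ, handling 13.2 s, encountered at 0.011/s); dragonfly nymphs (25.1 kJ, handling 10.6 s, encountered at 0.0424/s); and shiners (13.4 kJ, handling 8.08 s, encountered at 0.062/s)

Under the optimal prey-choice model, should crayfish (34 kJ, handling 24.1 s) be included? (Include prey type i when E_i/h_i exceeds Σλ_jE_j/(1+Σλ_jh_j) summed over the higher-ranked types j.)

On tadpoles, dragonfly nymphs and shiners alone, R = ΣλE/(1+Σλh) = 2.169/2.096 = 1.035 kJ/s.
crayfish: E/h = 34/24.1 = 1.411 kJ/s.
1.411 > 1.035, so adding crayfish raises the average — include it.

Yes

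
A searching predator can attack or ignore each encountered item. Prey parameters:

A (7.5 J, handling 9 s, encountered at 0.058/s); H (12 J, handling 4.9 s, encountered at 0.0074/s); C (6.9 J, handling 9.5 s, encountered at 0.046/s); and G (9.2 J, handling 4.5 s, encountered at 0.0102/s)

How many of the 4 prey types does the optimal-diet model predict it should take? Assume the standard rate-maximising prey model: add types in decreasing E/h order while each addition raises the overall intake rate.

Profitabilities (E/h, J/s): H 2.45, G 2.04, A 0.833, C 0.726. Add prey in this order while the next type's profitability exceeds the intake rate on those already taken.
Rate on top 1: 0.08569. G: 2.04 > 0.08569 → include.
Rate on top 2: 0.1688. A: 0.833 > 0.1688 → include.
Rate on top 3: 0.385. C: 0.726 > 0.385 → include.
Optimal diet: H, G, A, C — 4 of 4 types.

4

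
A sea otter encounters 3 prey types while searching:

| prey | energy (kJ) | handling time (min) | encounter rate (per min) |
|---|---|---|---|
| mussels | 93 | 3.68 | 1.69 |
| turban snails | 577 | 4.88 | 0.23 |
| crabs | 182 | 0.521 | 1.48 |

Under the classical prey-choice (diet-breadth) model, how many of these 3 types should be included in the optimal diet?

Rank by E/h (kJ/min): crabs 349, turban snails 118, mussels 25.3. Include each in turn until the next type's E/h falls below the running intake rate.
Rate on top 1: 152.1. turban snails: 118 < 152.1 → exclude; stop.
Optimal diet: crabs — 1 of 3 types.

1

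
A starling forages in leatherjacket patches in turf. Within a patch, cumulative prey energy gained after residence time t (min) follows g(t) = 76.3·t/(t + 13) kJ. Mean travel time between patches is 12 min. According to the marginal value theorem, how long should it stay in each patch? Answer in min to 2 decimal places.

Optimal t* satisfies g'(t*) = g(t*)/(T + t*).
g'(t) = 76.3·13/(t + 13)². Setting 76.3·13/(t+13)² = 76.3t/[(t+13)(12+t)] gives 13(12+t) = t(t+13), so t² = 13×12 = 156.
t* = √156 = 12.49 min.

12.49 min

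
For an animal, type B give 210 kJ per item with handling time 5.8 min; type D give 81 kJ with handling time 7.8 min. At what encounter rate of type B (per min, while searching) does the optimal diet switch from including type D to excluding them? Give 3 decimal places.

0.069 per min

Drop type D once their profitability E₂/h₂ falls below the rate achievable on type B alone: E₂/h₂ = λE₁/(1 + λh₁).
Solve for λ: λE₁h₂ = E₂(1 + λh₁) → λ(E₁h₂ − E₂h₁) = E₂ → λ = E₂/(E₁h₂ − E₂h₁).
λ = 81/(210×7.8 − 81×5.8) = 81/1168 = 0.06934 per min.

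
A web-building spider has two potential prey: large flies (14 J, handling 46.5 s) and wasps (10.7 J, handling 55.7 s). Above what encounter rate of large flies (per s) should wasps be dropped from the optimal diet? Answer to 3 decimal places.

0.038 per s

Drop wasps once their profitability E₂/h₂ falls below the rate achievable on large flies alone: E₂/h₂ = λE₁/(1 + λh₁).
Solve for λ: λE₁h₂ = E₂(1 + λh₁) → λ(E₁h₂ − E₂h₁) = E₂ → λ = E₂/(E₁h₂ − E₂h₁).
λ = 10.7/(14×55.7 − 10.7×46.5) = 10.7/282.3 = 0.03791 per s.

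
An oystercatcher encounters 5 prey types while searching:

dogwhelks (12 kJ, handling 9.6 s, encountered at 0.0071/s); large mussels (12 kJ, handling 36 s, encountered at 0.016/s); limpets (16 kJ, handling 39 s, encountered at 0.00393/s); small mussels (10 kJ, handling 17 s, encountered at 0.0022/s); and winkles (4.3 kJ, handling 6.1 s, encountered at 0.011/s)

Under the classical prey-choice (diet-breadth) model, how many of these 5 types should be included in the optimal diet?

Rank by E/h (kJ/s): dogwhelks 1.25, winkles 0.705, small mussels 0.588, limpets 0.41, large mussels 0.333. Include each in turn until the next type's E/h falls below the running intake rate.
Rate on top 1: 0.07976. winkles: 0.705 > 0.07976 → include.
Rate on top 2: 0.1167. small mussels: 0.588 > 0.1167 → include.
Rate on top 3: 0.1318. limpets: 0.41 > 0.1318 → include.
Rate on top 4: 0.1639. large mussels: 0.333 > 0.1639 → include.
Optimal diet: dogwhelks, winkles, small mussels, limpets, large mussels — 5 of 5 types.

5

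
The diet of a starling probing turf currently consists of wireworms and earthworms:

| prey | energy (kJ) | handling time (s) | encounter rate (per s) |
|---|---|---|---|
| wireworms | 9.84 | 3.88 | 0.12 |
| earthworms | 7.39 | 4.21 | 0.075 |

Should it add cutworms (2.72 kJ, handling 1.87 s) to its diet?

Yes

On wireworms and earthworms alone, R = ΣλE/(1+Σλh) = 1.735/1.781 = 0.974 kJ/s.
cutworms: E/h = 2.72/1.87 = 1.455 kJ/s.
Since 1.455 > R, including cutworms increases the long-run rate.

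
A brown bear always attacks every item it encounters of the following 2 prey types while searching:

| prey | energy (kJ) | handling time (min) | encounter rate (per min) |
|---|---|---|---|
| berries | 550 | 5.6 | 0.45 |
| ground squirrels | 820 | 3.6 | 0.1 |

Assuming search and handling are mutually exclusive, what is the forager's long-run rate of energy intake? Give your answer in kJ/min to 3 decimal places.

84.923 kJ/min

Energy encountered per unit search time: 0.45×550 + 0.1×820 = 329.5 kJ/min.
Handling time per unit search time: 0.45×5.6 + 0.1×3.6 = 2.88.
Rate = 329.5/(1 + 2.88) = 84.92 kJ/min.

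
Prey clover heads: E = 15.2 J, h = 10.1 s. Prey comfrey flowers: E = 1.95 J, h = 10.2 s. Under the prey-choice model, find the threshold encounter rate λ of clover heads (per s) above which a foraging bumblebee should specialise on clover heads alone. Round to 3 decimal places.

Drop comfrey flowers once their profitability E₂/h₂ falls below the rate achievable on clover heads alone: E₂/h₂ = λE₁/(1 + λh₁).
Solve for λ: λE₁h₂ = E₂(1 + λh₁) → λ(E₁h₂ − E₂h₁) = E₂ → λ = E₂/(E₁h₂ − E₂h₁).
λ = 1.95/(15.2×10.2 − 1.95×10.1) = 1.95/135.3 = 0.01441 per s.

0.014 per s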